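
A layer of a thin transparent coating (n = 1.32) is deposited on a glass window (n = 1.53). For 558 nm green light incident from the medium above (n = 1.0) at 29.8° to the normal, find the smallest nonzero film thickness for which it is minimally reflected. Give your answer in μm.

Top surface (1.0 → 1.32): reflection off a higher-index medium gives a half-wave phase shift.
Bottom surface (1.32 → 1.53): reflection off a higher-index medium gives a half-wave phase shift.
Net: no relative phase inversion (both shifts match).
So the condition for destructive reflection is 2 n t cos θ_r = (m + ½) λ.
Snell's law: 1.0 sin 29.8° = 1.32 sin θ_r → sin θ_r = 0.376, cos θ_r = 0.926.
Minimum at m = 0: t = λ / (4 n cos θ_r) = 558 / (4 × 1.32 × 0.926) = 114 nm.

0.114 μm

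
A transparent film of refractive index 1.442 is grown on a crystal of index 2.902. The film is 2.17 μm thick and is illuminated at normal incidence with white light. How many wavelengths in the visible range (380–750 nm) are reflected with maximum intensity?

8

Top surface (1.0 → 1.442): reflection off a higher-index medium gives a half-wave phase shift.
Ray reflecting at the bottom interface goes from n = 1.442 toward n = 2.902: a half-wave phase shift.
Zero or two π shifts → no net half-wave offset.
With no net inversion, constructive interference in reflection requires 2 n t = m λ.
λ = 2 n t / m = 6258 / m nm.
m=8: 782 nm (IR); m=9: 695 nm (visible); m=10: 626 nm (visible); m=11: 569 nm (visible); m=12: 522 nm (visible); m=13: 481 nm (visible); m=14: 447 nm (visible); m=15: 417 nm (visible); m=16: 391 nm (visible); m=17: 368 nm (UV).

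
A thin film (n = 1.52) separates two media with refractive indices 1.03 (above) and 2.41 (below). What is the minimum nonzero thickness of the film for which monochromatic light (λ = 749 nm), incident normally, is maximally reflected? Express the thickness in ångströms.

Ray reflecting at the top interface goes from n = 1.03 toward n = 1.52: a half-wave phase shift.
At the lower boundary (n = 1.52 to n = 2.41) the reflected ray undergoes a half-wave phase shift.
Net: no relative phase inversion (both shifts match).
For bright reflection here: 2 n t = m λ.
Minimum nonzero at m = 1: t = λ / (2 n) = 749 / (2 × 1.52) = 246 nm.

2464 Å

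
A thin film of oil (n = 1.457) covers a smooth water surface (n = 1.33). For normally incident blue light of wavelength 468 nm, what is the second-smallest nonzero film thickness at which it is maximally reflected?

241 nm

At the upper boundary (n = 1.0 to n = 1.457) the reflected ray undergoes a half-wave phase shift.
At the lower boundary (n = 1.457 to n = 1.33) the reflected ray undergoes no phase shift.
Exactly one π shift → a net half-wave offset.
So the condition for constructive reflection is 2 n t = (m + ½) λ.
The second-smallest nonzero thickness corresponds to m = 1: t = (m + ½) λ / (2 n) = 1.50 × 468 / (2 × 1.457) = 241 nm.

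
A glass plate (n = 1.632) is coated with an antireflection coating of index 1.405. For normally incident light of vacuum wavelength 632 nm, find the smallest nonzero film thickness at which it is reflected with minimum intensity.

112 nm

Ray reflecting at the top interface goes from n = 1.0 toward n = 1.405: a half-wave phase shift.
Ray reflecting at the bottom interface goes from n = 1.405 toward n = 1.632: a half-wave phase shift.
Net: no relative phase inversion (both shifts match).
With no net inversion, destructive interference in reflection requires 2 n t = (m + ½) λ.
Minimum at m = 0: t = λ / (4 n) = 632 / (4 × 1.405) = 112 nm.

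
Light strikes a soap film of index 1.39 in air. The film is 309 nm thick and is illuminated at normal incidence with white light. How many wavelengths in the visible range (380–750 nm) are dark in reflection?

Top surface (1.0 → 1.39): reflection off a higher-index medium gives a half-wave phase shift.
At the lower boundary (n = 1.39 to n = 1.0) the reflected ray undergoes no phase shift.
The two reflections differ by half a wavelength.
With one net inversion, destructive interference in reflection requires 2 n t = m λ.
λ = 2 n t / m = 859 / m nm.
m=1: 859 nm (IR); m=2: 430 nm (visible); m=3: 286 nm (UV).

1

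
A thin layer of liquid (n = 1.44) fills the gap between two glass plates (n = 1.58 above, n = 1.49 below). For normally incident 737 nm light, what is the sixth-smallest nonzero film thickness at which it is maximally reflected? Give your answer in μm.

At the upper boundary (n = 1.58 to n = 1.44) the reflected ray undergoes no phase shift.
Ray reflecting at the bottom interface goes from n = 1.44 toward n = 1.49: a half-wave phase shift.
The two reflections differ by half a wavelength.
So the condition for constructive reflection is 2 n t = (m + ½) λ.
The sixth-smallest nonzero thickness corresponds to m = 5: t = (m + ½) λ / (2 n) = 5.50 × 737 / (2 × 1.44) = 1407 nm.

1.41 μm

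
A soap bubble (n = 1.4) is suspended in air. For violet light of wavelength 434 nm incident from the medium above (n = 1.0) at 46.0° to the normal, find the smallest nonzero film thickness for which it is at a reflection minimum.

Top surface (1.0 → 1.4): reflection off a higher-index medium gives a half-wave phase shift.
Bottom surface (1.4 → 1.0): reflection off a lower-index medium gives no phase shift.
Net: one phase inversion between the two reflected rays.
For weak reflection here: 2 n t cos θ_r = m λ.
Snell's law: 1.0 sin 46.0° = 1.4 sin θ_r → sin θ_r = 0.514, cos θ_r = 0.858.
Minimum nonzero at m = 1: t = λ / (2 n cos θ_r) = 434 / (2 × 1.4 × 0.858) = 181 nm.

181 nm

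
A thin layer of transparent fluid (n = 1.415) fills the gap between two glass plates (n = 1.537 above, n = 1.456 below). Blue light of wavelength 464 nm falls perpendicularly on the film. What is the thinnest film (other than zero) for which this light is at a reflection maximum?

Ray reflecting at the top interface goes from n = 1.537 toward n = 1.415: no phase shift.
Bottom surface (1.415 → 1.456): reflection off a higher-index medium gives a half-wave phase shift.
Exactly one π shift → a net half-wave offset.
For maximum reflection here: 2 n t = (m + ½) λ.
Minimum at m = 0: t = λ / (4 n) = 464 / (4 × 1.415) = 82.0 nm.

82.0 nm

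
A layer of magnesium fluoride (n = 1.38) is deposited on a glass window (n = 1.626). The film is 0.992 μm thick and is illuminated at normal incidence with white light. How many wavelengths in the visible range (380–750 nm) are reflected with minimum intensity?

Top surface (1.0 → 1.38): reflection off a higher-index medium gives a half-wave phase shift.
Ray reflecting at the bottom interface goes from n = 1.38 toward n = 1.626: a half-wave phase shift.
Net: no relative phase inversion (both shifts match).
With no net inversion, destructive interference in reflection requires 2 n t = (m + ½) λ.
λ = 2 n t / (m + ½) = 2738 / (m + ½) nm.
m=3: 782 nm (IR); m=4: 608 nm (visible); m=5: 498 nm (visible); m=6: 421 nm (visible); m=7: 365 nm (UV).

3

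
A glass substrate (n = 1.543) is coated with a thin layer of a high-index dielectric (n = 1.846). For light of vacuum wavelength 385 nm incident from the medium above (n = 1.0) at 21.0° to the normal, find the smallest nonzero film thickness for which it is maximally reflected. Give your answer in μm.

Top surface (1.0 → 1.846): reflection off a higher-index medium gives a half-wave phase shift.
Ray reflecting at the bottom interface goes from n = 1.846 toward n = 1.543: no phase shift.
Exactly one π shift → a net half-wave offset.
For bright reflection here: 2 n t cos θ_r = (m + ½) λ.
Snell's law: 1.0 sin 21.0° = 1.846 sin θ_r → sin θ_r = 0.194, cos θ_r = 0.981.
Minimum at m = 0: t = λ / (4 n cos θ_r) = 385 / (4 × 1.846 × 0.981) = 53.2 nm.

0.0532 μm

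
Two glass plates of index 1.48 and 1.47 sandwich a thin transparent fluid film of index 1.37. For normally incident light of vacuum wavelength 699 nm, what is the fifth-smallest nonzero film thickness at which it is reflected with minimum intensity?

1276 nm

Top surface (1.48 → 1.37): reflection off a lower-index medium gives no phase shift.
Ray reflecting at the bottom interface goes from n = 1.37 toward n = 1.47: a half-wave phase shift.
Exactly one π shift → a net half-wave offset.
With one net inversion, destructive interference in reflection requires 2 n t = m λ.
The fifth-smallest nonzero thickness corresponds to m = 5: t = m λ / (2 n) = 5.00 × 699 / (2 × 1.37) = 1276 nm.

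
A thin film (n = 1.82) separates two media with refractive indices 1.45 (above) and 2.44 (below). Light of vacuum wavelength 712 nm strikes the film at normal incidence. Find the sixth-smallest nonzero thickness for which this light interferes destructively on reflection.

1076 nm

Top surface (1.45 → 1.82): reflection off a higher-index medium gives a half-wave phase shift.
Bottom surface (1.82 → 2.44): reflection off a higher-index medium gives a half-wave phase shift.
The two reflections carry the same phase change, so no net offset.
So the condition for destructive reflection is 2 n t = (m + ½) λ.
The sixth-smallest nonzero thickness corresponds to m = 5: t = (m + ½) λ / (2 n) = 5.50 × 712 / (2 × 1.82) = 1076 nm.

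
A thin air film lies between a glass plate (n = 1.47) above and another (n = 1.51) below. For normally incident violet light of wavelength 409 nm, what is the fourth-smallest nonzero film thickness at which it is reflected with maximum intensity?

716 nm

Top surface (1.47 → 1.0): reflection off a lower-index medium gives no phase shift.
Ray reflecting at the bottom interface goes from n = 1.0 toward n = 1.51: a half-wave phase shift.
Exactly one π shift → a net half-wave offset.
So the condition for constructive reflection is 2 n t = (m + ½) λ.
The fourth-smallest nonzero thickness corresponds to m = 3: t = (m + ½) λ / (2 n) = 3.50 × 409 / (2 × 1.0) = 716 nm.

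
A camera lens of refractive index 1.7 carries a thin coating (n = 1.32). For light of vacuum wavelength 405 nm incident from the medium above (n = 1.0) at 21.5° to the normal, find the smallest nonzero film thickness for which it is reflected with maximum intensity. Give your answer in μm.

0.160 μm

At the upper boundary (n = 1.0 to n = 1.32) the reflected ray undergoes a half-wave phase shift.
Bottom surface (1.32 → 1.7): reflection off a higher-index medium gives a half-wave phase shift.
Net: no relative phase inversion (both shifts match).
So the condition for constructive reflection is 2 n t cos θ_r = m λ.
Snell's law: 1.0 sin 21.5° = 1.32 sin θ_r → sin θ_r = 0.278, cos θ_r = 0.961.
Minimum nonzero at m = 1: t = λ / (2 n cos θ_r) = 405 / (2 × 1.32 × 0.961) = 160 nm.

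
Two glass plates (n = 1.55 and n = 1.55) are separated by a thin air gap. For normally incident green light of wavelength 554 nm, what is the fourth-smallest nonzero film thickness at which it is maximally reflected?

Ray reflecting at the top interface goes from n = 1.55 toward n = 1.0: no phase shift.
At the lower boundary (n = 1.0 to n = 1.55) the reflected ray undergoes a half-wave phase shift.
The two reflections differ by half a wavelength.
With one net inversion, constructive interference in reflection requires 2 n t = (m + ½) λ.
The fourth-smallest nonzero thickness corresponds to m = 3: t = (m + ½) λ / (2 n) = 3.50 × 554 / (2 × 1.0) = 970 nm.

970 nm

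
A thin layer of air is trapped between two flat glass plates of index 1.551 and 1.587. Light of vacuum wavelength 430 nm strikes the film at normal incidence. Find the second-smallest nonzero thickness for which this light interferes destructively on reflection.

430 nm

Ray reflecting at the top interface goes from n = 1.551 toward n = 1.0: no phase shift.
Bottom surface (1.0 → 1.587): reflection off a higher-index medium gives a half-wave phase shift.
The two reflections differ by half a wavelength.
So the condition for destructive reflection is 2 n t = m λ.
The second-smallest nonzero thickness corresponds to m = 2: t = m λ / (2 n) = 2.00 × 430 / (2 × 1.0) = 430 nm.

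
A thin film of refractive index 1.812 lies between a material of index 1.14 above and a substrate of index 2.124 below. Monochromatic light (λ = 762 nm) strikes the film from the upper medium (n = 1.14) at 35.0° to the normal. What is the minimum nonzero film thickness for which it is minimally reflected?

At the upper boundary (n = 1.14 to n = 1.812) the reflected ray undergoes a half-wave phase shift.
At the lower boundary (n = 1.812 to n = 2.124) the reflected ray undergoes a half-wave phase shift.
The two reflections carry the same phase change, so no net offset.
For weak reflection here: 2 n t cos θ_r = (m + ½) λ.
Snell's law: 1.14 sin 35.0° = 1.812 sin θ_r → sin θ_r = 0.361, cos θ_r = 0.933.
Minimum at m = 0: t = λ / (4 n cos θ_r) = 762 / (4 × 1.812 × 0.933) = 113 nm.

113 nm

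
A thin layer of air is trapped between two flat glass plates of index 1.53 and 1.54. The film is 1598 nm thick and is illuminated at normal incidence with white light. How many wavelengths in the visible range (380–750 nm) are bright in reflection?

4

Ray reflecting at the top interface goes from n = 1.53 toward n = 1.0: no phase shift.
Ray reflecting at the bottom interface goes from n = 1.0 toward n = 1.54: a half-wave phase shift.
Exactly one π shift → a net half-wave offset.
With one net inversion, constructive interference in reflection requires 2 n t = (m + ½) λ.
λ = 2 n t / (m + ½) = 3196 / (m + ½) nm.
m=3: 913 nm (IR); m=4: 710 nm (visible); m=5: 581 nm (visible); m=6: 492 nm (visible); m=7: 426 nm (visible); m=8: 376 nm (UV).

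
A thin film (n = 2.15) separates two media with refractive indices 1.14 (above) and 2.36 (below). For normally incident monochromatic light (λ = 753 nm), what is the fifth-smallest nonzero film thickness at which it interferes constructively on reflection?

Top surface (1.14 → 2.15): reflection off a higher-index medium gives a half-wave phase shift.
At the lower boundary (n = 2.15 to n = 2.36) the reflected ray undergoes a half-wave phase shift.
Net: no relative phase inversion (both shifts match).
For bright reflection here: 2 n t = m λ.
The fifth-smallest nonzero thickness corresponds to m = 5: t = m λ / (2 n) = 5.00 × 753 / (2 × 2.15) = 876 nm.

876 nm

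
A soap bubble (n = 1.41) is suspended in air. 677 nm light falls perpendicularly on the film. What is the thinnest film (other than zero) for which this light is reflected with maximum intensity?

At the upper boundary (n = 1.0 to n = 1.41) the reflected ray undergoes a half-wave phase shift.
At the lower boundary (n = 1.41 to n = 1.0) the reflected ray undergoes no phase shift.
Net: one phase inversion between the two reflected rays.
With one net inversion, constructive interference in reflection requires 2 n t = (m + ½) λ.
Minimum at m = 0: t = λ / (4 n) = 677 / (4 × 1.41) = 120 nm.

120 nm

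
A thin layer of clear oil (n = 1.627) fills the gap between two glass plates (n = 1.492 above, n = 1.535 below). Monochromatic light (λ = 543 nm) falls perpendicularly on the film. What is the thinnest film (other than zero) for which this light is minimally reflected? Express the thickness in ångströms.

1669 Å

Ray reflecting at the top interface goes from n = 1.492 toward n = 1.627: a half-wave phase shift.
Ray reflecting at the bottom interface goes from n = 1.627 toward n = 1.535: no phase shift.
Exactly one π shift → a net half-wave offset.
So the condition for destructive reflection is 2 n t = m λ.
Minimum nonzero at m = 1: t = λ / (2 n) = 543 / (2 × 1.627) = 167 nm.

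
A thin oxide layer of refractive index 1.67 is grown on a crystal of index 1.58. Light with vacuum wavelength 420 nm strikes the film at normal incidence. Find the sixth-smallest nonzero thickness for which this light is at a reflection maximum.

692 nm

Top surface (1.0 → 1.67): reflection off a higher-index medium gives a half-wave phase shift.
Ray reflecting at the bottom interface goes from n = 1.67 toward n = 1.58: no phase shift.
Exactly one π shift → a net half-wave offset.
So the condition for constructive reflection is 2 n t = (m + ½) λ.
The sixth-smallest nonzero thickness corresponds to m = 5: t = (m + ½) λ / (2 n) = 5.50 × 420 / (2 × 1.67) = 692 nm.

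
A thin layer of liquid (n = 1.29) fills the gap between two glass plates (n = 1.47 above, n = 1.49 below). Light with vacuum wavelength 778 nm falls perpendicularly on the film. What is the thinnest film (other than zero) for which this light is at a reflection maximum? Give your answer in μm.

0.151 μm

Top surface (1.47 → 1.29): reflection off a lower-index medium gives no phase shift.
Ray reflecting at the bottom interface goes from n = 1.29 toward n = 1.49: a half-wave phase shift.
Net: one phase inversion between the two reflected rays.
For bright reflection here: 2 n t = (m + ½) λ.
Minimum at m = 0: t = λ / (4 n) = 778 / (4 × 1.29) = 151 nm.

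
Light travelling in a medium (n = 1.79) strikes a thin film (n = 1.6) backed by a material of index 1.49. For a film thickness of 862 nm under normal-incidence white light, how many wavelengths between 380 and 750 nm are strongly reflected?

Ray reflecting at the top interface goes from n = 1.79 toward n = 1.6: no phase shift.
Ray reflecting at the bottom interface goes from n = 1.6 toward n = 1.49: no phase shift.
Zero or two π shifts → no net half-wave offset.
So the condition for constructive reflection is 2 n t = m λ.
λ = 2 n t / m = 2758 / m nm.
m=3: 919 nm (IR); m=4: 690 nm (visible); m=5: 552 nm (visible); m=6: 460 nm (visible); m=7: 394 nm (visible); m=8: 345 nm (UV).

4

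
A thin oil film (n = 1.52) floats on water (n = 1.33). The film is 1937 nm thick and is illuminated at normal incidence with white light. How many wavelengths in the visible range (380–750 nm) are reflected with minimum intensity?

8

Top surface (1.0 → 1.52): reflection off a higher-index medium gives a half-wave phase shift.
At the lower boundary (n = 1.52 to n = 1.33) the reflected ray undergoes no phase shift.
Net: one phase inversion between the two reflected rays.
So the condition for destructive reflection is 2 n t = m λ.
λ = 2 n t / m = 5888 / m nm.
m=7: 841 nm (IR); m=8: 736 nm (visible); m=9: 654 nm (visible); m=10: 589 nm (visible); m=11: 535 nm (visible); m=12: 491 nm (visible); m=13: 453 nm (visible); m=14: 421 nm (visible); m=15: 393 nm (visible); m=16: 368 nm (UV).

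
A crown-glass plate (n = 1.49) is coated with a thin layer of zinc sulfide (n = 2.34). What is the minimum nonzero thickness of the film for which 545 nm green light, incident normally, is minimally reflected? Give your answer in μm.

Ray reflecting at the top interface goes from n = 1.0 toward n = 2.34: a half-wave phase shift.
Ray reflecting at the bottom interface goes from n = 2.34 toward n = 1.49: no phase shift.
The two reflections differ by half a wavelength.
For weak reflection here: 2 n t = m λ.
Minimum nonzero at m = 1: t = λ / (2 n) = 545 / (2 × 2.34) = 116 nm.

0.116 μm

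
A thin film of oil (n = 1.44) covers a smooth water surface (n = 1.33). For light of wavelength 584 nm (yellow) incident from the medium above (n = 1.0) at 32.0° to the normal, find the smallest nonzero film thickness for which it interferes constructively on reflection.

At the upper boundary (n = 1.0 to n = 1.44) the reflected ray undergoes a half-wave phase shift.
At the lower boundary (n = 1.44 to n = 1.33) the reflected ray undergoes no phase shift.
Exactly one π shift → a net half-wave offset.
For strong reflection here: 2 n t cos θ_r = (m + ½) λ.
Snell's law: 1.0 sin 32.0° = 1.44 sin θ_r → sin θ_r = 0.368, cos θ_r = 0.930.
Minimum at m = 0: t = λ / (4 n cos θ_r) = 584 / (4 × 1.44 × 0.930) = 109 nm.

109 nm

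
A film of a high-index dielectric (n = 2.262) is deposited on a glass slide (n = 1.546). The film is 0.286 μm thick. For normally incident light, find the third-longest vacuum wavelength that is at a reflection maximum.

At the upper boundary (n = 1.0 to n = 2.262) the reflected ray undergoes a half-wave phase shift.
At the lower boundary (n = 2.262 to n = 1.546) the reflected ray undergoes no phase shift.
Net: one phase inversion between the two reflected rays.
With one net inversion, constructive interference in reflection requires 2 n t = (m + ½) λ.
λ = 2 n t / (m + ½). The third-longest wavelength is m = 2: λ = 2 × 2.262 × 286 / 2.50 = 518 nm.

518 nm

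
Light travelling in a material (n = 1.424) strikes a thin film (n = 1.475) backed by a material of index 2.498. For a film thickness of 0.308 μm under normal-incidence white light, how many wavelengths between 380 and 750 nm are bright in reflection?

Ray reflecting at the top interface goes from n = 1.424 toward n = 1.475: a half-wave phase shift.
Bottom surface (1.475 → 2.498): reflection off a higher-index medium gives a half-wave phase shift.
The two reflections carry the same phase change, so no net offset.
With no net inversion, constructive interference in reflection requires 2 n t = m λ.
λ = 2 n t / m = 909 / m nm.
m=1: 909 nm (IR); m=2: 454 nm (visible); m=3: 303 nm (UV).

1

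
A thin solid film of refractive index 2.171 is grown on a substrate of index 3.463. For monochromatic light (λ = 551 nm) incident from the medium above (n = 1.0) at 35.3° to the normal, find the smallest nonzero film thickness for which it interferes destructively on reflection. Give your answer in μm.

Top surface (1.0 → 2.171): reflection off a higher-index medium gives a half-wave phase shift.
Ray reflecting at the bottom interface goes from n = 2.171 toward n = 3.463: a half-wave phase shift.
Zero or two π shifts → no net half-wave offset.
For weak reflection here: 2 n t cos θ_r = (m + ½) λ.
Snell's law: 1.0 sin 35.3° = 2.171 sin θ_r → sin θ_r = 0.266, cos θ_r = 0.964.
Minimum at m = 0: t = λ / (4 n cos θ_r) = 551 / (4 × 2.171 × 0.964) = 65.8 nm.

0.0658 μm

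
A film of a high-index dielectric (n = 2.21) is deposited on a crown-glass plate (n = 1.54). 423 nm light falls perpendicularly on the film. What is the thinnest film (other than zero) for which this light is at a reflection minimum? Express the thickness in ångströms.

957 Å

Ray reflecting at the top interface goes from n = 1.0 toward n = 2.21: a half-wave phase shift.
At the lower boundary (n = 2.21 to n = 1.54) the reflected ray undergoes no phase shift.
Exactly one π shift → a net half-wave offset.
So the condition for destructive reflection is 2 n t = m λ.
Minimum nonzero at m = 1: t = λ / (2 n) = 423 / (2 × 2.21) = 95.7 nm.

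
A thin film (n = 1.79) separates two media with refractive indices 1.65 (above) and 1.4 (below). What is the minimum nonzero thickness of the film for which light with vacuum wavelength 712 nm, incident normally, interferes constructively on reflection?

At the upper boundary (n = 1.65 to n = 1.79) the reflected ray undergoes a half-wave phase shift.
Bottom surface (1.79 → 1.4): reflection off a lower-index medium gives no phase shift.
Exactly one π shift → a net half-wave offset.
So the condition for constructive reflection is 2 n t = (m + ½) λ.
Minimum at m = 0: t = λ / (4 n) = 712 / (4 × 1.79) = 99.4 nm.

99.4 nm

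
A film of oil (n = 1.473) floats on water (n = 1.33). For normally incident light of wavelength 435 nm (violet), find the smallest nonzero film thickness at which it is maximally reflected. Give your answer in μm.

Top surface (1.0 → 1.473): reflection off a higher-index medium gives a half-wave phase shift.
Bottom surface (1.473 → 1.33): reflection off a lower-index medium gives no phase shift.
The two reflections differ by half a wavelength.
With one net inversion, constructive interference in reflection requires 2 n t = (m + ½) λ.
Minimum at m = 0: t = λ / (4 n) = 435 / (4 × 1.473) = 73.8 nm.

0.0738 μm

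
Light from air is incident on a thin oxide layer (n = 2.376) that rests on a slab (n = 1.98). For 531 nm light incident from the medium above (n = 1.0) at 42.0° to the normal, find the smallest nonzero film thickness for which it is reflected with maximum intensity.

Ray reflecting at the top interface goes from n = 1.0 toward n = 2.376: a half-wave phase shift.
Bottom surface (2.376 → 1.98): reflection off a lower-index medium gives no phase shift.
Net: one phase inversion between the two reflected rays.
For maximum reflection here: 2 n t cos θ_r = (m + ½) λ.
Snell's law: 1.0 sin 42.0° = 2.376 sin θ_r → sin θ_r = 0.282, cos θ_r = 0.960.
Minimum at m = 0: t = λ / (4 n cos θ_r) = 531 / (4 × 2.376 × 0.960) = 58.2 nm.

58.2 nm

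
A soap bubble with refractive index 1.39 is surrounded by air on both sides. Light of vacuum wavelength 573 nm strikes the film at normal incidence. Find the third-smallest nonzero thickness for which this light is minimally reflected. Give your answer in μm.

0.618 μm

At the upper boundary (n = 1.0 to n = 1.39) the reflected ray undergoes a half-wave phase shift.
Ray reflecting at the bottom interface goes from n = 1.39 toward n = 1.0: no phase shift.
Net: one phase inversion between the two reflected rays.
With one net inversion, destructive interference in reflection requires 2 n t = m λ.
The third-smallest nonzero thickness corresponds to m = 3: t = m λ / (2 n) = 3.00 × 573 / (2 × 1.39) = 618 nm.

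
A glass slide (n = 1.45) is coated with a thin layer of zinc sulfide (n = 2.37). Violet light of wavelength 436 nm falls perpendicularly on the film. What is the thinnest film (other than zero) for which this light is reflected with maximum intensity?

46.0 nm

Ray reflecting at the top interface goes from n = 1.0 toward n = 2.37: a half-wave phase shift.
Bottom surface (2.37 → 1.45): reflection off a lower-index medium gives no phase shift.
Net: one phase inversion between the two reflected rays.
So the condition for constructive reflection is 2 n t = (m + ½) λ.
Minimum at m = 0: t = λ / (4 n) = 436 / (4 × 2.37) = 46.0 nm.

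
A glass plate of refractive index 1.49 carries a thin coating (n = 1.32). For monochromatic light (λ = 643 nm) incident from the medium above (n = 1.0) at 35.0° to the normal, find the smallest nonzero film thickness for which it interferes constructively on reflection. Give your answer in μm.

Top surface (1.0 → 1.32): reflection off a higher-index medium gives a half-wave phase shift.
At the lower boundary (n = 1.32 to n = 1.49) the reflected ray undergoes a half-wave phase shift.
Net: no relative phase inversion (both shifts match).
For strong reflection here: 2 n t cos θ_r = m λ.
Snell's law: 1.0 sin 35.0° = 1.32 sin θ_r → sin θ_r = 0.435, cos θ_r = 0.901.
Minimum nonzero at m = 1: t = λ / (2 n cos θ_r) = 643 / (2 × 1.32 × 0.901) = 270 nm.

0.270 μm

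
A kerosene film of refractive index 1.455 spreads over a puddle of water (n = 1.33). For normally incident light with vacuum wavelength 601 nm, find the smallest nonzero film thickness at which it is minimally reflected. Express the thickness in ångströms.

2065 Å

At the upper boundary (n = 1.0 to n = 1.455) the reflected ray undergoes a half-wave phase shift.
Ray reflecting at the bottom interface goes from n = 1.455 toward n = 1.33: no phase shift.
The two reflections differ by half a wavelength.
For minimum reflection here: 2 n t = m λ.
Minimum nonzero at m = 1: t = λ / (2 n) = 601 / (2 × 1.455) = 207 nm.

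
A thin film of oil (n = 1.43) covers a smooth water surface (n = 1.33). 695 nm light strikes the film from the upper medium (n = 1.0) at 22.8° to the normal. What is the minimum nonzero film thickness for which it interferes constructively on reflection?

126 nm

Top surface (1.0 → 1.43): reflection off a higher-index medium gives a half-wave phase shift.
At the lower boundary (n = 1.43 to n = 1.33) the reflected ray undergoes no phase shift.
Net: one phase inversion between the two reflected rays.
For maximum reflection here: 2 n t cos θ_r = (m + ½) λ.
Snell's law: 1.0 sin 22.8° = 1.43 sin θ_r → sin θ_r = 0.271, cos θ_r = 0.963.
Minimum at m = 0: t = λ / (4 n cos θ_r) = 695 / (4 × 1.43 × 0.963) = 126 nm.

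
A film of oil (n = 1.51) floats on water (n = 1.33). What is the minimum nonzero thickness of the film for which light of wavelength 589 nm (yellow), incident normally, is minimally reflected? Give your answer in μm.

0.195 μm

Ray reflecting at the top interface goes from n = 1.0 toward n = 1.51: a half-wave phase shift.
Bottom surface (1.51 → 1.33): reflection off a lower-index medium gives no phase shift.
The two reflections differ by half a wavelength.
So the condition for destructive reflection is 2 n t = m λ.
Minimum nonzero at m = 1: t = λ / (2 n) = 589 / (2 × 1.51) = 195 nm.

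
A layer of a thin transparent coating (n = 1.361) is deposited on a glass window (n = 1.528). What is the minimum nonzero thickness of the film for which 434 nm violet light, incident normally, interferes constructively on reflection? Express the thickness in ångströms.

1594 Å

Ray reflecting at the top interface goes from n = 1.0 toward n = 1.361: a half-wave phase shift.
Bottom surface (1.361 → 1.528): reflection off a higher-index medium gives a half-wave phase shift.
Net: no relative phase inversion (both shifts match).
With no net inversion, constructive interference in reflection requires 2 n t = m λ.
Minimum nonzero at m = 1: t = λ / (2 n) = 434 / (2 × 1.361) = 159 nm.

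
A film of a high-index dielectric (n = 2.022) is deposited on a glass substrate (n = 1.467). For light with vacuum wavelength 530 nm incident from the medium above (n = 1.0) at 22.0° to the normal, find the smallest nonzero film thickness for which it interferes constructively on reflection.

66.7 nm

At the upper boundary (n = 1.0 to n = 2.022) the reflected ray undergoes a half-wave phase shift.
Bottom surface (2.022 → 1.467): reflection off a lower-index medium gives no phase shift.
Exactly one π shift → a net half-wave offset.
So the condition for constructive reflection is 2 n t cos θ_r = (m + ½) λ.
Snell's law: 1.0 sin 22.0° = 2.022 sin θ_r → sin θ_r = 0.185, cos θ_r = 0.983.
Minimum at m = 0: t = λ / (4 n cos θ_r) = 530 / (4 × 2.022 × 0.983) = 66.7 nm.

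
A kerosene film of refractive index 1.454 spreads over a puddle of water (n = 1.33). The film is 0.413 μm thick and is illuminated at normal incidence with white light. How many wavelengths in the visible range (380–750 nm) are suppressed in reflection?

Top surface (1.0 → 1.454): reflection off a higher-index medium gives a half-wave phase shift.
At the lower boundary (n = 1.454 to n = 1.33) the reflected ray undergoes no phase shift.
The two reflections differ by half a wavelength.
For weak reflection here: 2 n t = m λ.
λ = 2 n t / m = 1201 / m nm.
m=1: 1201 nm (IR); m=2: 601 nm (visible); m=3: 400 nm (visible); m=4: 300 nm (UV).

2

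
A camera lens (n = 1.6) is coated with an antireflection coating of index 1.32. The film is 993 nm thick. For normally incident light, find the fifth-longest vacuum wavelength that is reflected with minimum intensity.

At the upper boundary (n = 1.0 to n = 1.32) the reflected ray undergoes a half-wave phase shift.
Ray reflecting at the bottom interface goes from n = 1.32 toward n = 1.6: a half-wave phase shift.
The two reflections carry the same phase change, so no net offset.
So the condition for destructive reflection is 2 n t = (m + ½) λ.
λ = 2 n t / (m + ½). The fifth-longest wavelength is m = 4: λ = 2 × 1.32 × 993 / 4.50 = 583 nm.

583 nm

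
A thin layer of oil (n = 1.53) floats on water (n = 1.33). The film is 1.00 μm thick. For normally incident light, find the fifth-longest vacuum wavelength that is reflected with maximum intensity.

680 nm

Top surface (1.0 → 1.53): reflection off a higher-index medium gives a half-wave phase shift.
Ray reflecting at the bottom interface goes from n = 1.53 toward n = 1.33: no phase shift.
The two reflections differ by half a wavelength.
So the condition for constructive reflection is 2 n t = (m + ½) λ.
λ = 2 n t / (m + ½). The fifth-longest wavelength is m = 4: λ = 2 × 1.53 × 1000 / 4.50 = 680 nm.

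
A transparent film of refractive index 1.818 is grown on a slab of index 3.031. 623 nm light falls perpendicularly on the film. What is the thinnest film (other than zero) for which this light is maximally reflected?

Ray reflecting at the top interface goes from n = 1.0 toward n = 1.818: a half-wave phase shift.
At the lower boundary (n = 1.818 to n = 3.031) the reflected ray undergoes a half-wave phase shift.
The two reflections carry the same phase change, so no net offset.
For strong reflection here: 2 n t = m λ.
Minimum nonzero at m = 1: t = λ / (2 n) = 623 / (2 × 1.818) = 171 nm.

171 nm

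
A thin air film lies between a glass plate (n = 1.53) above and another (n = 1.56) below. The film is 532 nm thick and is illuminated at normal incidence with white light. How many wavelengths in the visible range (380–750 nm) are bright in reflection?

At the upper boundary (n = 1.53 to n = 1.0) the reflected ray undergoes no phase shift.
At the lower boundary (n = 1.0 to n = 1.56) the reflected ray undergoes a half-wave phase shift.
Exactly one π shift → a net half-wave offset.
So the condition for constructive reflection is 2 n t = (m + ½) λ.
λ = 2 n t / (m + ½) = 1064 / (m + ½) nm.
m=0: 2128 nm (IR); m=1: 709 nm (visible); m=2: 426 nm (visible); m=3: 304 nm (UV).

2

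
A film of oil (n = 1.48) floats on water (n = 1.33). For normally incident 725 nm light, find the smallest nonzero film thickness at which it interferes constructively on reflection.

122 nm

Ray reflecting at the top interface goes from n = 1.0 toward n = 1.48: a half-wave phase shift.
At the lower boundary (n = 1.48 to n = 1.33) the reflected ray undergoes no phase shift.
Net: one phase inversion between the two reflected rays.
With one net inversion, constructive interference in reflection requires 2 n t = (m + ½) λ.
Minimum at m = 0: t = λ / (4 n) = 725 / (4 × 1.48) = 122 nm.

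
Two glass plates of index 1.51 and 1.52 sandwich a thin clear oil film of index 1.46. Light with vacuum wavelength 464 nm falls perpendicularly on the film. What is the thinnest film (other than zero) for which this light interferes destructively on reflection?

Ray reflecting at the top interface goes from n = 1.51 toward n = 1.46: no phase shift.
Bottom surface (1.46 → 1.52): reflection off a higher-index medium gives a half-wave phase shift.
Exactly one π shift → a net half-wave offset.
For weak reflection here: 2 n t = m λ.
Minimum nonzero at m = 1: t = λ / (2 n) = 464 / (2 × 1.46) = 159 nm.

159 nm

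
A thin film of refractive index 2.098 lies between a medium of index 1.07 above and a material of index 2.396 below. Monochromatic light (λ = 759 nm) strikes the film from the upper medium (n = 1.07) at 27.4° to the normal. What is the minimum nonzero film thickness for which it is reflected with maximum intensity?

186 nm

At the upper boundary (n = 1.07 to n = 2.098) the reflected ray undergoes a half-wave phase shift.
Bottom surface (2.098 → 2.396): reflection off a higher-index medium gives a half-wave phase shift.
Net: no relative phase inversion (both shifts match).
For strong reflection here: 2 n t cos θ_r = m λ.
Snell's law: 1.07 sin 27.4° = 2.098 sin θ_r → sin θ_r = 0.235, cos θ_r = 0.972.
Minimum nonzero at m = 1: t = λ / (2 n cos θ_r) = 759 / (2 × 2.098 × 0.972) = 186 nm.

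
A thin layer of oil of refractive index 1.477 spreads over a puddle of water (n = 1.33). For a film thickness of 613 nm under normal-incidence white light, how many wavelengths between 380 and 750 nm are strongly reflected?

Ray reflecting at the top interface goes from n = 1.0 toward n = 1.477: a half-wave phase shift.
Bottom surface (1.477 → 1.33): reflection off a lower-index medium gives no phase shift.
Net: one phase inversion between the two reflected rays.
With one net inversion, constructive interference in reflection requires 2 n t = (m + ½) λ.
λ = 2 n t / (m + ½) = 1811 / (m + ½) nm.
m=1: 1207 nm (IR); m=2: 724 nm (visible); m=3: 517 nm (visible); m=4: 402 nm (visible); m=5: 329 nm (UV).

3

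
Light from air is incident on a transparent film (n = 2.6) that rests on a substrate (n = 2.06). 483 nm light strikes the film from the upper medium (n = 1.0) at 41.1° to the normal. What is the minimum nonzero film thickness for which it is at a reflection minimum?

96.0 nm

At the upper boundary (n = 1.0 to n = 2.6) the reflected ray undergoes a half-wave phase shift.
At the lower boundary (n = 2.6 to n = 2.06) the reflected ray undergoes no phase shift.
The two reflections differ by half a wavelength.
For minimum reflection here: 2 n t cos θ_r = m λ.
Snell's law: 1.0 sin 41.1° = 2.6 sin θ_r → sin θ_r = 0.253, cos θ_r = 0.968.
Minimum nonzero at m = 1: t = λ / (2 n cos θ_r) = 483 / (2 × 2.6 × 0.968) = 96.0 nm.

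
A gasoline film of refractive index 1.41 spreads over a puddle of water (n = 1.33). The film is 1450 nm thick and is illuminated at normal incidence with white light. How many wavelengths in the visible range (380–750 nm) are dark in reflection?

At the upper boundary (n = 1.0 to n = 1.41) the reflected ray undergoes a half-wave phase shift.
At the lower boundary (n = 1.41 to n = 1.33) the reflected ray undergoes no phase shift.
The two reflections differ by half a wavelength.
With one net inversion, destructive interference in reflection requires 2 n t = m λ.
λ = 2 n t / m = 4089 / m nm.
m=5: 818 nm (IR); m=6: 682 nm (visible); m=7: 584 nm (visible); m=8: 511 nm (visible); m=9: 454 nm (visible); m=10: 409 nm (visible); m=11: 372 nm (UV).

5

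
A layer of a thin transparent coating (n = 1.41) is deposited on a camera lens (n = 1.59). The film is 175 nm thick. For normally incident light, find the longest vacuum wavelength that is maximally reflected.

494 nm

At the upper boundary (n = 1.0 to n = 1.41) the reflected ray undergoes a half-wave phase shift.
Ray reflecting at the bottom interface goes from n = 1.41 toward n = 1.59: a half-wave phase shift.
Zero or two π shifts → no net half-wave offset.
For maximum reflection here: 2 n t = m λ.
λ = 2 n t / m. The longest wavelength is m = 1: λ = 2 × 1.41 × 175 / 1.00 = 494 nm.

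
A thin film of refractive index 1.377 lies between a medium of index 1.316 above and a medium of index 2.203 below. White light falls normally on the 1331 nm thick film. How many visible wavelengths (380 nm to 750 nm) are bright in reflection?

At the upper boundary (n = 1.316 to n = 1.377) the reflected ray undergoes a half-wave phase shift.
Ray reflecting at the bottom interface goes from n = 1.377 toward n = 2.203: a half-wave phase shift.
Net: no relative phase inversion (both shifts match).
So the condition for constructive reflection is 2 n t = m λ.
λ = 2 n t / m = 3666 / m nm.
m=4: 916 nm (IR); m=5: 733 nm (visible); m=6: 611 nm (visible); m=7: 524 nm (visible); m=8: 458 nm (visible); m=9: 407 nm (visible); m=10: 367 nm (UV).

5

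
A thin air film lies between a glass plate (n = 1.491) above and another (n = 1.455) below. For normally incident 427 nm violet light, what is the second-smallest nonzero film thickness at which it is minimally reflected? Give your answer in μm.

0.427 μm

At the upper boundary (n = 1.491 to n = 1.0) the reflected ray undergoes no phase shift.
Bottom surface (1.0 → 1.455): reflection off a higher-index medium gives a half-wave phase shift.
The two reflections differ by half a wavelength.
With one net inversion, destructive interference in reflection requires 2 n t = m λ.
The second-smallest nonzero thickness corresponds to m = 2: t = m λ / (2 n) = 2.00 × 427 / (2 × 1.0) = 427 nm.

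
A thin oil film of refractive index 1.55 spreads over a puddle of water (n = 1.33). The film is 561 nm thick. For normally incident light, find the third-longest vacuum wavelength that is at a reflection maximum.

Top surface (1.0 → 1.55): reflection off a higher-index medium gives a half-wave phase shift.
Bottom surface (1.55 → 1.33): reflection off a lower-index medium gives no phase shift.
The two reflections differ by half a wavelength.
For strong reflection here: 2 n t = (m + ½) λ.
λ = 2 n t / (m + ½). The third-longest wavelength is m = 2: λ = 2 × 1.55 × 561 / 2.50 = 696 nm.

696 nm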